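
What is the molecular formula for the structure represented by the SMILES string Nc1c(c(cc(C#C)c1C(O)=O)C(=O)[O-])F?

Heavy atoms from the SMILES: 10 C, 1 F, 1 N, 4 O.
Implicit hydrogens by atom environment:
  5 × C (aromatic): no H
  3 × C: no H
  2 × O: no H
  1 × C (aromatic): 1 H
  1 × C: 1 H
  1 × F: no H
  1 × N: 2 H
  1 × O: 1 H
  1 × O (charge -1): no H
  Total hydrogens = 5.
Net charge -1.
Molecular formula: C10H5FNO4-

C10H5FNO4-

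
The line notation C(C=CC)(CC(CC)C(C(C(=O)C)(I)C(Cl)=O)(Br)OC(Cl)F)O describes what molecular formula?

C14H19BrCl2FIO4

Heavy atoms from the SMILES: 1 Br, 14 C, 2 Cl, 1 F, 1 I, 4 O.
Implicit hydrogens by atom environment:
  5 × C: 1 H each → 5
  4 × C: no H
  3 × C: 3 H each → 9
  3 × O: no H
  2 × C: 2 H each → 4
  2 × Cl: no H
  1 × Br: no H
  1 × F: no H
  1 × I: no H
  1 × O: 1 H
  Total hydrogens = 19.
Molecular formula: C14H19BrCl2FIO4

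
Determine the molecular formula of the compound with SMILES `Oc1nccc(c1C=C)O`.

Heavy atoms from the SMILES: 7 C, 1 N, 2 O.
Implicit hydrogens by atom environment:
  3 × C (aromatic): no H
  2 × C (aromatic): 1 H each → 2
  2 × O: 1 H each → 2
  1 × C: 2 H
  1 × C: 1 H
  1 × N (aromatic): no H
  Total hydrogens = 7.
Molecular formula: C7H7NO2

C7H7NO2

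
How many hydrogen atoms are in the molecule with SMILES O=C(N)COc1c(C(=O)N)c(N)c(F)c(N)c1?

Hydrogens are implicit in SMILES; fill each atom to its normal valence:
  5 × C (aromatic): no H
  4 × N: 2 H each → 8
  3 × O: no H
  2 × C: no H
  1 × C: 2 H
  1 × C (aromatic): 1 H
  1 × F: no H
  Total hydrogens = 11.

11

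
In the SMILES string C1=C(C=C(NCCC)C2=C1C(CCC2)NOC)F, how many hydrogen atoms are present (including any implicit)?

Hydrogens are implicit in SMILES; fill each atom to its normal valence:
  5 × C: 2 H each → 10
  4 × C (aromatic): no H
  2 × C: 3 H each → 6
  2 × C (aromatic): 1 H each → 2
  2 × N: 1 H each → 2
  1 × C: 1 H
  1 × F: no H
  1 × O: no H
  Total hydrogens = 21.

21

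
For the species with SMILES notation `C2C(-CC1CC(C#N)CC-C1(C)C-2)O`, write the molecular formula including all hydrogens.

C12H19NO

Heavy atoms from the SMILES: 12 C, 1 N, 1 O.
Implicit hydrogens by atom environment:
  6 × C: 2 H each → 12
  3 × C: 1 H each → 3
  2 × C: no H
  1 × C: 3 H
  1 × N: no H
  1 × O: 1 H
  Total hydrogens = 19.
Molecular formula: C12H19NO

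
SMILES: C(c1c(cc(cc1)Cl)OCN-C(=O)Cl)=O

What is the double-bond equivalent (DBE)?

6

Molecular formula from the SMILES: C9H7Cl2NO3.
DoU = (2C + 2 + N − H − X)/2 = (2·9 + 2 + 1 − 7 − 2)/2 = 12/2 = 6.
(Structurally: 1 ring(s) + 5 π bond(s) = 6.)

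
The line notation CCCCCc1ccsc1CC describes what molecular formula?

C11H18S

Heavy atoms from the SMILES: 11 C, 1 S.
Implicit hydrogens by atom environment:
  5 × C: 2 H each → 10
  2 × C: 3 H each → 6
  2 × C (aromatic): 1 H each → 2
  2 × C (aromatic): no H
  1 × S (aromatic): no H
  Total hydrogens = 18.
Molecular formula: C11H18S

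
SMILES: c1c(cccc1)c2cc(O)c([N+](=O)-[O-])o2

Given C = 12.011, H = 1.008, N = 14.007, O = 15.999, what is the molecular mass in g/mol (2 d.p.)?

205.17

Molecular formula: C10H7NO4.
M = 10×12.011 + 7×1.008 + 1×14.007 + 4×15.999 = 205.17 g/mol.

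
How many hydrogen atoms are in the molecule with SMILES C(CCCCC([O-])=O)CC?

15

Hydrogens are implicit in SMILES; fill each atom to its normal valence:
  6 × C: 2 H each → 12
  1 × C: 3 H
  1 × C: no H
  1 × O: no H
  1 × O (charge -1): no H
  Total hydrogens = 15.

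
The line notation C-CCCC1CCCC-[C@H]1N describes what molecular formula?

C10H21N

Heavy atoms from the SMILES: 10 C, 1 N.
Implicit hydrogens by atom environment:
  7 × C: 2 H each → 14
  2 × C: 1 H each → 2
  1 × C: 3 H
  1 × N: 2 H
  Total hydrogens = 21.
Molecular formula: C10H21N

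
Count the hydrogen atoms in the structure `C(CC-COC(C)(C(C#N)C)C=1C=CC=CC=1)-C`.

Hydrogens are implicit in SMILES; fill each atom to its normal valence:
  5 × C (aromatic): 1 H each → 5
  4 × C: 2 H each → 8
  3 × C: 3 H each → 9
  2 × C: no H
  1 × C: 1 H
  1 × C (aromatic): no H
  1 × N: no H
  1 × O: no H
  Total hydrogens = 23.

23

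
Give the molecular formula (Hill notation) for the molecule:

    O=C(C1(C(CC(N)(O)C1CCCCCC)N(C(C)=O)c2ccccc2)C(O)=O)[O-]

Heavy atoms from the SMILES: 21 C, 2 N, 6 O.
Implicit hydrogens by atom environment:
  6 × C: 2 H each → 12
  5 × C (aromatic): 1 H each → 5
  5 × C: no H
  3 × O: no H
  2 × C: 3 H each → 6
  2 × C: 1 H each → 2
  2 × O: 1 H each → 2
  1 × C (aromatic): no H
  1 × N: 2 H
  1 × N: no H
  1 × O (charge -1): no H
  Total hydrogens = 29.
Net charge -1.
Molecular formula: C21H29N2O6-

C21H29N2O6-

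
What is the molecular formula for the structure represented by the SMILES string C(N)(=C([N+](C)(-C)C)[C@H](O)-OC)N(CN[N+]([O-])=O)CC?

C10H24N5O4+

Heavy atoms from the SMILES: 10 C, 5 N, 4 O.
Implicit hydrogens by atom environment:
  5 × C: 3 H each → 15
  2 × C: 2 H each → 4
  2 × C: no H
  2 × N (charge +1): no H
  2 × O: no H
  1 × C: 1 H
  1 × N: 2 H
  1 × N: 1 H
  1 × N: no H
  1 × O: 1 H
  1 × O (charge -1): no H
  Total hydrogens = 24.
Net charge +1.
Molecular formula: C10H24N5O4+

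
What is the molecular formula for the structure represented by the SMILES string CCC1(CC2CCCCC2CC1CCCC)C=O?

Heavy atoms from the SMILES: 17 C, 1 O.
Implicit hydrogens by atom environment:
  10 × C: 2 H each → 20
  4 × C: 1 H each → 4
  2 × C: 3 H each → 6
  1 × C: no H
  1 × O: no H
  Total hydrogens = 30.
Molecular formula: C17H30O

C17H30O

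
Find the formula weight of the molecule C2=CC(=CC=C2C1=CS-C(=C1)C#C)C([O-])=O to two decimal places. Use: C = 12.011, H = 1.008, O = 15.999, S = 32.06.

227.26

Molecular formula: C13H7O2S-.
M = 13×12.011 + 7×1.008 + 2×15.999 + 1×32.06 = 227.26 g/mol.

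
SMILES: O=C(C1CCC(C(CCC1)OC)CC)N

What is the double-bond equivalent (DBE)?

Molecular formula from the SMILES: C12H23NO2.
DoU = (2C + 2 + N − H − X)/2 = (2·12 + 2 + 1 − 23 − 0)/2 = 4/2 = 2.
(Structurally: 1 ring(s) + 1 π bond(s) = 2.)

2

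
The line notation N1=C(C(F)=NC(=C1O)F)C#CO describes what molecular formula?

Heavy atoms from the SMILES: 6 C, 2 F, 2 N, 2 O.
Implicit hydrogens by atom environment:
  4 × C (aromatic): no H
  2 × C: no H
  2 × F: no H
  2 × N (aromatic): no H
  2 × O: 1 H each → 2
  Total hydrogens = 2.
Molecular formula: C6H2F2N2O2

C6H2F2N2O2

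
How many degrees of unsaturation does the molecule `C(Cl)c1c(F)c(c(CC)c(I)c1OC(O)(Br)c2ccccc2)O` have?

8

Molecular formula from the SMILES: C16H14BrClFIO3.
DoU = (2C + 2 + N − H − X)/2 = (2·16 + 2 + 0 − 14 − 4)/2 = 16/2 = 8.
(Structurally: 2 ring(s) + 6 π bond(s) = 8.)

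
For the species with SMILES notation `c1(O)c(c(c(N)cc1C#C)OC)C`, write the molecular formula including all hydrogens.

C10H11NO2

Heavy atoms from the SMILES: 10 C, 1 N, 2 O.
Implicit hydrogens by atom environment:
  5 × C (aromatic): no H
  2 × C: 3 H each → 6
  1 × C (aromatic): 1 H
  1 × C: 1 H
  1 × C: no H
  1 × N: 2 H
  1 × O: 1 H
  1 × O: no H
  Total hydrogens = 11.
Molecular formula: C10H11NO2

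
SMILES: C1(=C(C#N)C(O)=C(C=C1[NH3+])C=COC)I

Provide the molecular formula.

C10H10IN2O2+

Heavy atoms from the SMILES: 10 C, 1 I, 2 N, 2 O.
Implicit hydrogens by atom environment:
  5 × C (aromatic): no H
  2 × C: 1 H each → 2
  1 × C: 3 H
  1 × C (aromatic): 1 H
  1 × C: no H
  1 × I: no H
  1 × N (charge +1): 3 H
  1 × N: no H
  1 × O: 1 H
  1 × O: no H
  Total hydrogens = 10.
Net charge +1.
Molecular formula: C10H10IN2O2+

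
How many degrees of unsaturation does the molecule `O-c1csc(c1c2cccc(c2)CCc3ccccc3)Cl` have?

Molecular formula from the SMILES: C18H15ClOS.
DoU = (2C + 2 + N − H − X)/2 = (2·18 + 2 + 0 − 15 − 1)/2 = 22/2 = 11.
(Structurally: 3 ring(s) + 8 π bond(s) = 11.)

11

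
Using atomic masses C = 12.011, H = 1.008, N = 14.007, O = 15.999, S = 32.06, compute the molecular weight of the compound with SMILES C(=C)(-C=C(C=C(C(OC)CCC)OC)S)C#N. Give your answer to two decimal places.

253.36

Molecular formula: C13H19NO2S.
M = 13×12.011 + 19×1.008 + 1×14.007 + 2×15.999 + 1×32.06 = 253.36 g/mol.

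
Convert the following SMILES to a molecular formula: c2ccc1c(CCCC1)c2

Heavy atoms from the SMILES: 10 C.
Implicit hydrogens by atom environment:
  4 × C: 2 H each → 8
  4 × C (aromatic): 1 H each → 4
  2 × C (aromatic): no H
  Total hydrogens = 12.
Molecular formula: C10H12

C10H12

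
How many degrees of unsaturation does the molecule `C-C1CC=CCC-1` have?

Molecular formula from the SMILES: C7H12.
DoU = (2C + 2 + N − H − X)/2 = (2·7 + 2 + 0 − 12 − 0)/2 = 4/2 = 2.
(Structurally: 1 ring(s) + 1 π bond(s) = 2.)

2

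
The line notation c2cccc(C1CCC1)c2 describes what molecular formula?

C10H12

Heavy atoms from the SMILES: 10 C.
Implicit hydrogens by atom environment:
  5 × C (aromatic): 1 H each → 5
  3 × C: 2 H each → 6
  1 × C: 1 H
  1 × C (aromatic): no H
  Total hydrogens = 12.
Molecular formula: C10H12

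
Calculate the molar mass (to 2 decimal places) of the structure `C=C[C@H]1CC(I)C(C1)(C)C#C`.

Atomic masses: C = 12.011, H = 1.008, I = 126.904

260.12

Molecular formula: C10H13I.
M = 10×12.011 + 13×1.008 + 1×126.904 = 260.12 g/mol.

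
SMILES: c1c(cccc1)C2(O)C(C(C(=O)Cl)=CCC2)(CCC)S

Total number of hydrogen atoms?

19

Hydrogens are implicit in SMILES; fill each atom to its normal valence:
  5 × C (aromatic): 1 H each → 5
  4 × C: 2 H each → 8
  4 × C: no H
  1 × C: 3 H
  1 × C: 1 H
  1 × C (aromatic): no H
  1 × Cl: no H
  1 × O: 1 H
  1 × O: no H
  1 × S: 1 H
  Total hydrogens = 19.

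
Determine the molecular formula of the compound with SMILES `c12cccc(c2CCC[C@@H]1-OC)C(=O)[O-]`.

C12H13O3-

Heavy atoms from the SMILES: 12 C, 3 O.
Implicit hydrogens by atom environment:
  3 × C: 2 H each → 6
  3 × C (aromatic): 1 H each → 3
  3 × C (aromatic): no H
  2 × O: no H
  1 × C: 3 H
  1 × C: 1 H
  1 × C: no H
  1 × O (charge -1): no H
  Total hydrogens = 13.
Net charge -1.
Molecular formula: C12H13O3-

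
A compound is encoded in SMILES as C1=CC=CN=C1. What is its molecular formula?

Heavy atoms from the SMILES: 5 C, 1 N.
Implicit hydrogens by atom environment:
  5 × C (aromatic): 1 H each → 5
  1 × N (aromatic): no H
  Total hydrogens = 5.
Molecular formula: C5H5N

C5H5N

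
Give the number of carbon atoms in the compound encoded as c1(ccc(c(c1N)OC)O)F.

7

The symbol for carbon appears 7 times in the SMILES. Lowercase c denotes aromatic carbon and counts toward C.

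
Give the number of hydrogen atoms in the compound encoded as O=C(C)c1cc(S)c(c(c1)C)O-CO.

Hydrogens are implicit in SMILES; fill each atom to its normal valence:
  4 × C (aromatic): no H
  2 × C: 3 H each → 6
  2 × C (aromatic): 1 H each → 2
  2 × O: no H
  1 × C: 2 H
  1 × C: no H
  1 × O: 1 H
  1 × S: 1 H
  Total hydrogens = 12.

12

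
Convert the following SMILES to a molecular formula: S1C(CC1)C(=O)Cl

Heavy atoms from the SMILES: 4 C, 1 Cl, 1 O, 1 S.
Implicit hydrogens by atom environment:
  2 × C: 2 H each → 4
  1 × C: 1 H
  1 × C: no H
  1 × Cl: no H
  1 × O: no H
  1 × S: no H
  Total hydrogens = 5.
Molecular formula: C4H5ClOS

C4H5ClOS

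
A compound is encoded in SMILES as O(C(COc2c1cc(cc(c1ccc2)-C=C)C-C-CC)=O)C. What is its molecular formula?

Heavy atoms from the SMILES: 19 C, 3 O.
Implicit hydrogens by atom environment:
  5 × C: 2 H each → 10
  5 × C (aromatic): 1 H each → 5
  5 × C (aromatic): no H
  3 × O: no H
  2 × C: 3 H each → 6
  1 × C: 1 H
  1 × C: no H
  Total hydrogens = 22.
Molecular formula: C19H22O3

C19H22O3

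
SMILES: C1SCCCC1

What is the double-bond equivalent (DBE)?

1

Molecular formula from the SMILES: C5H10S.
DoU = (2C + 2 + N − H − X)/2 = (2·5 + 2 + 0 − 10 − 0)/2 = 2/2 = 1.
(Structurally: 1 ring(s) + 0 π bond(s) = 1.)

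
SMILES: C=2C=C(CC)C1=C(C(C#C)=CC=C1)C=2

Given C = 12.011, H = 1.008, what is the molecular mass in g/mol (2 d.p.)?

Molecular formula: C14H12.
M = 14×12.011 + 12×1.008 = 180.25 g/mol.

180.25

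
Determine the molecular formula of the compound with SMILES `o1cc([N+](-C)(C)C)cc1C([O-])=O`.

C8H11NO3

Heavy atoms from the SMILES: 8 C, 1 N, 3 O.
Implicit hydrogens by atom environment:
  3 × C: 3 H each → 9
  2 × C (aromatic): 1 H each → 2
  2 × C (aromatic): no H
  1 × C: no H
  1 × N (charge +1): no H
  1 × O (aromatic): no H
  1 × O: no H
  1 × O (charge -1): no H
  Total hydrogens = 11.
Molecular formula: C8H11NO3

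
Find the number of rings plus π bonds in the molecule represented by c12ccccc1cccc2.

7

Molecular formula from the SMILES: C10H8.
DoU = (2C + 2 + N − H − X)/2 = (2·10 + 2 + 0 − 8 − 0)/2 = 14/2 = 7.
(Structurally: 2 ring(s) + 5 π bond(s) = 7.)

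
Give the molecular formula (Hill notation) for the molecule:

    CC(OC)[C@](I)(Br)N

C4H9BrINO

Heavy atoms from the SMILES: 1 Br, 4 C, 1 I, 1 N, 1 O.
Implicit hydrogens by atom environment:
  2 × C: 3 H each → 6
  1 × Br: no H
  1 × C: 1 H
  1 × C: no H
  1 × I: no H
  1 × N: 2 H
  1 × O: no H
  Total hydrogens = 9.
Molecular formula: C4H9BrINO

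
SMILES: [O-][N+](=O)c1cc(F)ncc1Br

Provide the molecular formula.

Heavy atoms from the SMILES: 1 Br, 5 C, 1 F, 2 N, 2 O.
Implicit hydrogens by atom environment:
  3 × C (aromatic): no H
  2 × C (aromatic): 1 H each → 2
  1 × Br: no H
  1 × F: no H
  1 × N (aromatic): no H
  1 × N (charge +1): no H
  1 × O: no H
  1 × O (charge -1): no H
  Total hydrogens = 2.
Molecular formula: C5H2BrFN2O2

C5H2BrFN2O2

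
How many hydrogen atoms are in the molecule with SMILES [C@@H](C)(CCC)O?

12

Hydrogens are implicit in SMILES; fill each atom to its normal valence:
  2 × C: 3 H each → 6
  2 × C: 2 H each → 4
  1 × C: 1 H
  1 × O: 1 H
  Total hydrogens = 12.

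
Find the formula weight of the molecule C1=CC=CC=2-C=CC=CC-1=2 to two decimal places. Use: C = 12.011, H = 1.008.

Molecular formula: C10H8.
M = 10×12.011 + 8×1.008 = 128.17 g/mol.

128.17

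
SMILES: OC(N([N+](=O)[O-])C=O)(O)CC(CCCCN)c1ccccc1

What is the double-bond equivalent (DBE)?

Molecular formula from the SMILES: C14H21N3O5.
DoU = (2C + 2 + N − H − X)/2 = (2·14 + 2 + 3 − 21 − 0)/2 = 12/2 = 6.
(Structurally: 1 ring(s) + 5 π bond(s) = 6.)

6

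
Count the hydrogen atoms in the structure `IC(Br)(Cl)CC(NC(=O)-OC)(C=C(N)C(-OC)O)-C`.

17

Hydrogens are implicit in SMILES; fill each atom to its normal valence:
  4 × C: no H
  3 × C: 3 H each → 9
  3 × O: no H
  2 × C: 1 H each → 2
  1 × Br: no H
  1 × C: 2 H
  1 × Cl: no H
  1 × I: no H
  1 × N: 2 H
  1 × N: 1 H
  1 × O: 1 H
  Total hydrogens = 17.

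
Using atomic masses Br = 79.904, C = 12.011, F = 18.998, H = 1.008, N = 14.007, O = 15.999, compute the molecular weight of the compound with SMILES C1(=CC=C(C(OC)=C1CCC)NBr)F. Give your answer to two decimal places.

262.12

Molecular formula: C10H13BrFNO.
M = 1×79.904 + 10×12.011 + 1×18.998 + 13×1.008 + 1×14.007 + 1×15.999 = 262.12 g/mol.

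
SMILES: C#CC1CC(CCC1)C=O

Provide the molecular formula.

C9H12O

Heavy atoms from the SMILES: 9 C, 1 O.
Implicit hydrogens by atom environment:
  4 × C: 2 H each → 8
  4 × C: 1 H each → 4
  1 × C: no H
  1 × O: no H
  Total hydrogens = 12.
Molecular formula: C9H12O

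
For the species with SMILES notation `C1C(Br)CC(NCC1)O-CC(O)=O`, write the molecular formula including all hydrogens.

Heavy atoms from the SMILES: 1 Br, 8 C, 1 N, 3 O.
Implicit hydrogens by atom environment:
  5 × C: 2 H each → 10
  2 × C: 1 H each → 2
  2 × O: no H
  1 × Br: no H
  1 × C: no H
  1 × N: 1 H
  1 × O: 1 H
  Total hydrogens = 14.
Molecular formula: C8H14BrNO3

C8H14BrNO3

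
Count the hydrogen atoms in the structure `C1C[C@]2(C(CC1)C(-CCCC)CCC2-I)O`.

Hydrogens are implicit in SMILES; fill each atom to its normal valence:
  9 × C: 2 H each → 18
  3 × C: 1 H each → 3
  1 × C: 3 H
  1 × C: no H
  1 × I: no H
  1 × O: 1 H
  Total hydrogens = 25.

25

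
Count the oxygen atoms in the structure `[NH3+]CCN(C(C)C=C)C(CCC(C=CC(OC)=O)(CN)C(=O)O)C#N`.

4

The symbol for oxygen appears 4 times in the SMILES.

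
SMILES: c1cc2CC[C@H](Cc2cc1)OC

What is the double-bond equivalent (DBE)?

Molecular formula from the SMILES: C11H14O.
DoU = (2C + 2 + N − H − X)/2 = (2·11 + 2 + 0 − 14 − 0)/2 = 10/2 = 5.
(Structurally: 2 ring(s) + 3 π bond(s) = 5.)

5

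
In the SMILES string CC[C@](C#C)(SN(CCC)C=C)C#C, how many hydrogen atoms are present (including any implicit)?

17

Hydrogens are implicit in SMILES; fill each atom to its normal valence:
  4 × C: 2 H each → 8
  3 × C: 1 H each → 3
  3 × C: no H
  2 × C: 3 H each → 6
  1 × N: no H
  1 × S: no H
  Total hydrogens = 17.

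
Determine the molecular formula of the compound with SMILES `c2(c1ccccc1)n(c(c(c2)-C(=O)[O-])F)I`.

C11H6FINO2-

Heavy atoms from the SMILES: 11 C, 1 F, 1 I, 1 N, 2 O.
Implicit hydrogens by atom environment:
  6 × C (aromatic): 1 H each → 6
  4 × C (aromatic): no H
  1 × C: no H
  1 × F: no H
  1 × I: no H
  1 × N (aromatic): no H
  1 × O: no H
  1 × O (charge -1): no H
  Total hydrogens = 6.
Net charge -1.
Molecular formula: C11H6FINO2-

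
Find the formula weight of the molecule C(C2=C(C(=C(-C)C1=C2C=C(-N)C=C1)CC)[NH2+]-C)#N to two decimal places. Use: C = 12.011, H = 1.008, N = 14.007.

Molecular formula: C15H18N3+.
M = 15×12.011 + 18×1.008 + 3×14.007 = 240.33 g/mol.

240.33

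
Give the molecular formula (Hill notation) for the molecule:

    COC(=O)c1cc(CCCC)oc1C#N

Heavy atoms from the SMILES: 11 C, 1 N, 3 O.
Implicit hydrogens by atom environment:
  3 × C: 2 H each → 6
  3 × C (aromatic): no H
  2 × C: 3 H each → 6
  2 × C: no H
  2 × O: no H
  1 × C (aromatic): 1 H
  1 × N: no H
  1 × O (aromatic): no H
  Total hydrogens = 13.
Molecular formula: C11H13NO3

C11H13NO3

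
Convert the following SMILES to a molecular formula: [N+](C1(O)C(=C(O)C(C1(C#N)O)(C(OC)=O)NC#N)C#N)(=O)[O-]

Heavy atoms from the SMILES: 10 C, 5 N, 7 O.
Implicit hydrogens by atom environment:
  9 × C: no H
  3 × N: no H
  3 × O: 1 H each → 3
  3 × O: no H
  1 × C: 3 H
  1 × N: 1 H
  1 × N (charge +1): no H
  1 × O (charge -1): no H
  Total hydrogens = 7.
Molecular formula: C10H7N5O7

C10H7N5O7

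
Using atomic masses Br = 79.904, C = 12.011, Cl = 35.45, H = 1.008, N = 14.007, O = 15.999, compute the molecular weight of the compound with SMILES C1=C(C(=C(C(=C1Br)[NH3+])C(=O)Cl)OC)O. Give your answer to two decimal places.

281.51

Molecular formula: C8H8BrClNO3+.
M = 1×79.904 + 8×12.011 + 1×35.45 + 8×1.008 + 1×14.007 + 3×15.999 = 281.51 g/mol.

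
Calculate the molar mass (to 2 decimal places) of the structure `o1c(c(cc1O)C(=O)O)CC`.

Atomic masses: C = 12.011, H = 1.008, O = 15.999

156.14

Molecular formula: C7H8O4.
M = 7×12.011 + 8×1.008 + 4×15.999 = 156.14 g/mol.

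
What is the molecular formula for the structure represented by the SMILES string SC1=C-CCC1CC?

Heavy atoms from the SMILES: 7 C, 1 S.
Implicit hydrogens by atom environment:
  3 × C: 2 H each → 6
  2 × C: 1 H each → 2
  1 × C: 3 H
  1 × C: no H
  1 × S: 1 H
  Total hydrogens = 12.
Molecular formula: C7H12S

C7H12S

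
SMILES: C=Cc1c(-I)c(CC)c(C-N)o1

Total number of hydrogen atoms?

12

Hydrogens are implicit in SMILES; fill each atom to its normal valence:
  4 × C (aromatic): no H
  3 × C: 2 H each → 6
  1 × C: 3 H
  1 × C: 1 H
  1 × I: no H
  1 × N: 2 H
  1 × O (aromatic): no H
  Total hydrogens = 12.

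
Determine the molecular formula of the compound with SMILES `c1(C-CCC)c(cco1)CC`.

C10H16O

Heavy atoms from the SMILES: 10 C, 1 O.
Implicit hydrogens by atom environment:
  4 × C: 2 H each → 8
  2 × C: 3 H each → 6
  2 × C (aromatic): 1 H each → 2
  2 × C (aromatic): no H
  1 × O (aromatic): no H
  Total hydrogens = 16.
Molecular formula: C10H16O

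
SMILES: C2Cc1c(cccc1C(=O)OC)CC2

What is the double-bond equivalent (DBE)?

6

Molecular formula from the SMILES: C12H14O2.
DoU = (2C + 2 + N − H − X)/2 = (2·12 + 2 + 0 − 14 − 0)/2 = 12/2 = 6.
(Structurally: 2 ring(s) + 4 π bond(s) = 6.)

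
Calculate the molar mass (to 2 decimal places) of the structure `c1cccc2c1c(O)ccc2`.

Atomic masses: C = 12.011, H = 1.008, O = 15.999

144.17

Molecular formula: C10H8O.
M = 10×12.011 + 8×1.008 + 1×15.999 = 144.17 g/mol.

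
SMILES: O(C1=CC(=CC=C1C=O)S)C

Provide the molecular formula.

C8H8O2S

Heavy atoms from the SMILES: 8 C, 2 O, 1 S.
Implicit hydrogens by atom environment:
  3 × C (aromatic): 1 H each → 3
  3 × C (aromatic): no H
  2 × O: no H
  1 × C: 3 H
  1 × C: 1 H
  1 × S: 1 H
  Total hydrogens = 8.
Molecular formula: C8H8O2S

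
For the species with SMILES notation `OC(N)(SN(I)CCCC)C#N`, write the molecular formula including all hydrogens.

Heavy atoms from the SMILES: 6 C, 1 I, 3 N, 1 O, 1 S.
Implicit hydrogens by atom environment:
  3 × C: 2 H each → 6
  2 × C: no H
  2 × N: no H
  1 × C: 3 H
  1 × I: no H
  1 × N: 2 H
  1 × O: 1 H
  1 × S: no H
  Total hydrogens = 12.
Molecular formula: C6H12IN3OS

C6H12IN3OS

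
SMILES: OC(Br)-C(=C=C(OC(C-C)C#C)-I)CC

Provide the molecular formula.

Heavy atoms from the SMILES: 1 Br, 11 C, 1 I, 2 O.
Implicit hydrogens by atom environment:
  4 × C: no H
  3 × C: 1 H each → 3
  2 × C: 3 H each → 6
  2 × C: 2 H each → 4
  1 × Br: no H
  1 × I: no H
  1 × O: 1 H
  1 × O: no H
  Total hydrogens = 14.
Molecular formula: C11H14BrIO2

C11H14BrIO2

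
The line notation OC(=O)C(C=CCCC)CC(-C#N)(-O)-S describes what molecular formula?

Heavy atoms from the SMILES: 10 C, 1 N, 3 O, 1 S.
Implicit hydrogens by atom environment:
  3 × C: 2 H each → 6
  3 × C: 1 H each → 3
  3 × C: no H
  2 × O: 1 H each → 2
  1 × C: 3 H
  1 × N: no H
  1 × O: no H
  1 × S: 1 H
  Total hydrogens = 15.
Molecular formula: C10H15NO3S

C10H15NO3S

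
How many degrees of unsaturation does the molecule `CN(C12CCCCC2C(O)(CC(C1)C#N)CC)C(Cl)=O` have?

Molecular formula from the SMILES: C15H23ClN2O2.
DoU = (2C + 2 + N − H − X)/2 = (2·15 + 2 + 2 − 23 − 1)/2 = 10/2 = 5.
(Structurally: 2 ring(s) + 3 π bond(s) = 5.)

5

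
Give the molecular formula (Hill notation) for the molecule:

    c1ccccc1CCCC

Heavy atoms from the SMILES: 10 C.
Implicit hydrogens by atom environment:
  5 × C (aromatic): 1 H each → 5
  3 × C: 2 H each → 6
  1 × C: 3 H
  1 × C (aromatic): no H
  Total hydrogens = 14.
Molecular formula: C10H14

C10H14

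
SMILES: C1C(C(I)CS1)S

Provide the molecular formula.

C4H7IS2

Heavy atoms from the SMILES: 4 C, 1 I, 2 S.
Implicit hydrogens by atom environment:
  2 × C: 2 H each → 4
  2 × C: 1 H each → 2
  1 × I: no H
  1 × S: 1 H
  1 × S: no H
  Total hydrogens = 7.
Molecular formula: C4H7IS2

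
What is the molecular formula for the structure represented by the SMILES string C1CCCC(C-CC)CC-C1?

Heavy atoms from the SMILES: 11 C.
Implicit hydrogens by atom environment:
  9 × C: 2 H each → 18
  1 × C: 3 H
  1 × C: 1 H
  Total hydrogens = 22.
Molecular formula: C11H22

C11H22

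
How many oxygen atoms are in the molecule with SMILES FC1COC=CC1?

The symbol for oxygen appears 1 time in the SMILES.

1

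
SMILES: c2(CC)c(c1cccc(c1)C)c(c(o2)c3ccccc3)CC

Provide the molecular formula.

Heavy atoms from the SMILES: 21 C, 1 O.
Implicit hydrogens by atom environment:
  9 × C (aromatic): 1 H each → 9
  7 × C (aromatic): no H
  3 × C: 3 H each → 9
  2 × C: 2 H each → 4
  1 × O (aromatic): no H
  Total hydrogens = 22.
Molecular formula: C21H22O

C21H22O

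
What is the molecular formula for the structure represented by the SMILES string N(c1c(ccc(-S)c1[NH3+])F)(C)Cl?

Heavy atoms from the SMILES: 7 C, 1 Cl, 1 F, 2 N, 1 S.
Implicit hydrogens by atom environment:
  4 × C (aromatic): no H
  2 × C (aromatic): 1 H each → 2
  1 × C: 3 H
  1 × Cl: no H
  1 × F: no H
  1 × N (charge +1): 3 H
  1 × N: no H
  1 × S: 1 H
  Total hydrogens = 9.
Net charge +1.
Molecular formula: C7H9ClFN2S+

C7H9ClFN2S+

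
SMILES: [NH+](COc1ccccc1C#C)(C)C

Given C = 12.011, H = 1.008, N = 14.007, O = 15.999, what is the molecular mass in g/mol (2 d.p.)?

176.24

Molecular formula: C11H14NO+.
M = 11×12.011 + 14×1.008 + 1×14.007 + 1×15.999 = 176.24 g/mol.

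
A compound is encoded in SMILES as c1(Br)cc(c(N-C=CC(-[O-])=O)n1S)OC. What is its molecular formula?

C8H8BrN2O3S-

Heavy atoms from the SMILES: 1 Br, 8 C, 2 N, 3 O, 1 S.
Implicit hydrogens by atom environment:
  3 × C (aromatic): no H
  2 × C: 1 H each → 2
  2 × O: no H
  1 × Br: no H
  1 × C: 3 H
  1 × C (aromatic): 1 H
  1 × C: no H
  1 × N: 1 H
  1 × N (aromatic): no H
  1 × O (charge -1): no H
  1 × S: 1 H
  Total hydrogens = 8.
Net charge -1.
Molecular formula: C8H8BrN2O3S-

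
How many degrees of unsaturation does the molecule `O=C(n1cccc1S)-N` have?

4

Molecular formula from the SMILES: C5H6N2OS.
DoU = (2C + 2 + N − H − X)/2 = (2·5 + 2 + 2 − 6 − 0)/2 = 8/2 = 4.
(Structurally: 1 ring(s) + 3 π bond(s) = 4.)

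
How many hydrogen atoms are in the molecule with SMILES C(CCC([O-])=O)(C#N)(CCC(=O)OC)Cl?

Hydrogens are implicit in SMILES; fill each atom to its normal valence:
  4 × C: 2 H each → 8
  4 × C: no H
  3 × O: no H
  1 × C: 3 H
  1 × Cl: no H
  1 × N: no H
  1 × O (charge -1): no H
  Total hydrogens = 11.

11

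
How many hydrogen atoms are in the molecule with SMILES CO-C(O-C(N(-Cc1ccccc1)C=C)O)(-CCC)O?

Hydrogens are implicit in SMILES; fill each atom to its normal valence:
  5 × C (aromatic): 1 H each → 5
  4 × C: 2 H each → 8
  2 × C: 3 H each → 6
  2 × C: 1 H each → 2
  2 × O: 1 H each → 2
  2 × O: no H
  1 × C: no H
  1 × C (aromatic): no H
  1 × N: no H
  Total hydrogens = 23.

23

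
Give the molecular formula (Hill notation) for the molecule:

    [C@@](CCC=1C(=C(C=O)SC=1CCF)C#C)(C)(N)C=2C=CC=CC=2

Heavy atoms from the SMILES: 19 C, 1 F, 1 N, 1 O, 1 S.
Implicit hydrogens by atom environment:
  5 × C (aromatic): 1 H each → 5
  5 × C (aromatic): no H
  4 × C: 2 H each → 8
  2 × C: 1 H each → 2
  2 × C: no H
  1 × C: 3 H
  1 × F: no H
  1 × N: 2 H
  1 × O: no H
  1 × S (aromatic): no H
  Total hydrogens = 20.
Molecular formula: C19H20FNOS

C19H20FNOS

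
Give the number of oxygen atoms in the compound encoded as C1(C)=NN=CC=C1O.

The symbol for oxygen appears 1 time in the SMILES.

1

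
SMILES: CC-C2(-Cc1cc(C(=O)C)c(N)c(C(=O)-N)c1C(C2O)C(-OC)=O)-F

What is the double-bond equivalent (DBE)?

Molecular formula from the SMILES: C17H21FN2O5.
DoU = (2C + 2 + N − H − X)/2 = (2·17 + 2 + 2 − 21 − 1)/2 = 16/2 = 8.
(Structurally: 2 ring(s) + 6 π bond(s) = 8.)

8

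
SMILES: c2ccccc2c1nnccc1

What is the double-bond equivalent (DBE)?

8

Molecular formula from the SMILES: C10H8N2.
DoU = (2C + 2 + N − H − X)/2 = (2·10 + 2 + 2 − 8 − 0)/2 = 16/2 = 8.
(Structurally: 2 ring(s) + 6 π bond(s) = 8.)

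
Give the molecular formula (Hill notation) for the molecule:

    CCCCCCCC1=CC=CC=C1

C13H20

Heavy atoms from the SMILES: 13 C.
Implicit hydrogens by atom environment:
  6 × C: 2 H each → 12
  5 × C (aromatic): 1 H each → 5
  1 × C: 3 H
  1 × C (aromatic): no H
  Total hydrogens = 20.
Molecular formula: C13H20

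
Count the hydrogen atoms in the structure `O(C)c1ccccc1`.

8

Hydrogens are implicit in SMILES; fill each atom to its normal valence:
  5 × C (aromatic): 1 H each → 5
  1 × C: 3 H
  1 × C (aromatic): no H
  1 × O: no H
  Total hydrogens = 8.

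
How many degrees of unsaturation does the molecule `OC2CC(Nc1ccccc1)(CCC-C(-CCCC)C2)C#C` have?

Molecular formula from the SMILES: C20H29NO.
DoU = (2C + 2 + N − H − X)/2 = (2·20 + 2 + 1 − 29 − 0)/2 = 14/2 = 7.
(Structurally: 2 ring(s) + 5 π bond(s) = 7.)

7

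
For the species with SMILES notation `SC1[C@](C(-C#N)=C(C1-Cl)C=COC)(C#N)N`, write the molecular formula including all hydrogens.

C10H10ClN3OS

Heavy atoms from the SMILES: 10 C, 1 Cl, 3 N, 1 O, 1 S.
Implicit hydrogens by atom environment:
  5 × C: no H
  4 × C: 1 H each → 4
  2 × N: no H
  1 × C: 3 H
  1 × Cl: no H
  1 × N: 2 H
  1 × O: no H
  1 × S: 1 H
  Total hydrogens = 10.
Molecular formula: C10H10ClN3OS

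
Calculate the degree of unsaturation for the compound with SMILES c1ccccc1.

4

Molecular formula from the SMILES: C6H6.
DoU = (2C + 2 + N − H − X)/2 = (2·6 + 2 + 0 − 6 − 0)/2 = 8/2 = 4.
(Structurally: 1 ring(s) + 3 π bond(s) = 4.)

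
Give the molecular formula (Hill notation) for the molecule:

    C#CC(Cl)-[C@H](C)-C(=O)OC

Heavy atoms from the SMILES: 7 C, 1 Cl, 2 O.
Implicit hydrogens by atom environment:
  3 × C: 1 H each → 3
  2 × C: 3 H each → 6
  2 × C: no H
  2 × O: no H
  1 × Cl: no H
  Total hydrogens = 9.
Molecular formula: C7H9ClO2

C7H9ClO2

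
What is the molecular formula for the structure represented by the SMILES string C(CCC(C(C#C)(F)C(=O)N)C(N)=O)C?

C10H15FN2O2

Heavy atoms from the SMILES: 10 C, 1 F, 2 N, 2 O.
Implicit hydrogens by atom environment:
  4 × C: no H
  3 × C: 2 H each → 6
  2 × C: 1 H each → 2
  2 × N: 2 H each → 4
  2 × O: no H
  1 × C: 3 H
  1 × F: no H
  Total hydrogens = 15.
Molecular formula: C10H15FN2O2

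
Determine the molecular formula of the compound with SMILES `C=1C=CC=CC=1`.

Heavy atoms from the SMILES: 6 C.
Implicit hydrogens by atom environment:
  6 × C (aromatic): 1 H each → 6
  Total hydrogens = 6.
Molecular formula: C6H6

C6H6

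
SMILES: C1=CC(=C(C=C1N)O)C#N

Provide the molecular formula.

C7H6N2O

Heavy atoms from the SMILES: 7 C, 2 N, 1 O.
Implicit hydrogens by atom environment:
  3 × C (aromatic): 1 H each → 3
  3 × C (aromatic): no H
  1 × C: no H
  1 × N: 2 H
  1 × N: no H
  1 × O: 1 H
  Total hydrogens = 6.
Molecular formula: C7H6N2O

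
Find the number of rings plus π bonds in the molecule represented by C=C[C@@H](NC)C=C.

Molecular formula from the SMILES: C6H11N.
DoU = (2C + 2 + N − H − X)/2 = (2·6 + 2 + 1 − 11 − 0)/2 = 4/2 = 2.
(Structurally: 0 ring(s) + 2 π bond(s) = 2.)

2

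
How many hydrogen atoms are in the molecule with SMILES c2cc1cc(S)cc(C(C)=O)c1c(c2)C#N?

9

Hydrogens are implicit in SMILES; fill each atom to its normal valence:
  5 × C (aromatic): 1 H each → 5
  5 × C (aromatic): no H
  2 × C: no H
  1 × C: 3 H
  1 × N: no H
  1 × O: no H
  1 × S: 1 H
  Total hydrogens = 9.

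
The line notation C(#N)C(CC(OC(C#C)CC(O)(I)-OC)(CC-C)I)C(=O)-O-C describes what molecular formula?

C15H21I2NO5

Heavy atoms from the SMILES: 15 C, 2 I, 1 N, 5 O.
Implicit hydrogens by atom environment:
  5 × C: no H
  4 × C: 2 H each → 8
  4 × O: no H
  3 × C: 3 H each → 9
  3 × C: 1 H each → 3
  2 × I: no H
  1 × N: no H
  1 × O: 1 H
  Total hydrogens = 21.
Molecular formula: C15H21I2NO5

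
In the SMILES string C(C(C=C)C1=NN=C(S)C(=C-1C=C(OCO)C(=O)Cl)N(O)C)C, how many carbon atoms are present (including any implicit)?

The symbol for carbon appears 14 times in the SMILES. (Cl is a single chlorine, not C + l.)

14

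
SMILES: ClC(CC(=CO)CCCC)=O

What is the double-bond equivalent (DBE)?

2

Molecular formula from the SMILES: C8H13ClO2.
DoU = (2C + 2 + N − H − X)/2 = (2·8 + 2 + 0 − 13 − 1)/2 = 4/2 = 2.
(Structurally: 0 ring(s) + 2 π bond(s) = 2.)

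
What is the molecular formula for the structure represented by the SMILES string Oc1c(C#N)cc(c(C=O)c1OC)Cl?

Heavy atoms from the SMILES: 9 C, 1 Cl, 1 N, 3 O.
Implicit hydrogens by atom environment:
  5 × C (aromatic): no H
  2 × O: no H
  1 × C: 3 H
  1 × C (aromatic): 1 H
  1 × C: 1 H
  1 × C: no H
  1 × Cl: no H
  1 × N: no H
  1 × O: 1 H
  Total hydrogens = 6.
Molecular formula: C9H6ClNO3

C9H6ClNO3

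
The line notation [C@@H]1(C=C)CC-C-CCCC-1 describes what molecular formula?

C10H18

Heavy atoms from the SMILES: 10 C.
Implicit hydrogens by atom environment:
  8 × C: 2 H each → 16
  2 × C: 1 H each → 2
  Total hydrogens = 18.
Molecular formula: C10H18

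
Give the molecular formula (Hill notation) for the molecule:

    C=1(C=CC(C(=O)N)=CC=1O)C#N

C8H6N2O2

Heavy atoms from the SMILES: 8 C, 2 N, 2 O.
Implicit hydrogens by atom environment:
  3 × C (aromatic): 1 H each → 3
  3 × C (aromatic): no H
  2 × C: no H
  1 × N: 2 H
  1 × N: no H
  1 × O: 1 H
  1 × O: no H
  Total hydrogens = 6.
Molecular formula: C8H6N2O2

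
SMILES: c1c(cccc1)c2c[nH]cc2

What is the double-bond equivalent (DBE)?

7

Molecular formula from the SMILES: C10H9N.
DoU = (2C + 2 + N − H − X)/2 = (2·10 + 2 + 1 − 9 − 0)/2 = 14/2 = 7.
(Structurally: 2 ring(s) + 5 π bond(s) = 7.)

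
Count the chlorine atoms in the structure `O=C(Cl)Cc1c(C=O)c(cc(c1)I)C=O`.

The symbol for chlorine appears 1 time in the SMILES.

1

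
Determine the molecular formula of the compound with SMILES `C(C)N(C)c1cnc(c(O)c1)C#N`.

C9H11N3O

Heavy atoms from the SMILES: 9 C, 3 N, 1 O.
Implicit hydrogens by atom environment:
  3 × C (aromatic): no H
  2 × C: 3 H each → 6
  2 × C (aromatic): 1 H each → 2
  2 × N: no H
  1 × C: 2 H
  1 × C: no H
  1 × N (aromatic): no H
  1 × O: 1 H
  Total hydrogens = 11.
Molecular formula: C9H11N3O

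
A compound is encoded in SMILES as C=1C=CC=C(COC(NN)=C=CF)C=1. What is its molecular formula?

Heavy atoms from the SMILES: 10 C, 1 F, 2 N, 1 O.
Implicit hydrogens by atom environment:
  5 × C (aromatic): 1 H each → 5
  2 × C: no H
  1 × C: 2 H
  1 × C: 1 H
  1 × C (aromatic): no H
  1 × F: no H
  1 × N: 2 H
  1 × N: 1 H
  1 × O: no H
  Total hydrogens = 11.
Molecular formula: C10H11FN2O

C10H11FN2O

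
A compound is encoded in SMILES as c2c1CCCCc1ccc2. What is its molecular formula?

C10H12

Heavy atoms from the SMILES: 10 C.
Implicit hydrogens by atom environment:
  4 × C: 2 H each → 8
  4 × C (aromatic): 1 H each → 4
  2 × C (aromatic): no H
  Total hydrogens = 12.
Molecular formula: C10H12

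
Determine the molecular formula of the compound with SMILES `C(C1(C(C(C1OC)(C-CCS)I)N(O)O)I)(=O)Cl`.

C9H14ClI2NO4S

Heavy atoms from the SMILES: 9 C, 1 Cl, 2 I, 1 N, 4 O, 1 S.
Implicit hydrogens by atom environment:
  3 × C: 2 H each → 6
  3 × C: no H
  2 × C: 1 H each → 2
  2 × I: no H
  2 × O: 1 H each → 2
  2 × O: no H
  1 × C: 3 H
  1 × Cl: no H
  1 × N: no H
  1 × S: 1 H
  Total hydrogens = 14.
Molecular formula: C9H14ClI2NO4S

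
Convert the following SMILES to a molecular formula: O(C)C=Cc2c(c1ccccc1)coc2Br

C13H11BrO2

Heavy atoms from the SMILES: 1 Br, 13 C, 2 O.
Implicit hydrogens by atom environment:
  6 × C (aromatic): 1 H each → 6
  4 × C (aromatic): no H
  2 × C: 1 H each → 2
  1 × Br: no H
  1 × C: 3 H
  1 × O (aromatic): no H
  1 × O: no H
  Total hydrogens = 11.
Molecular formula: C13H11BrO2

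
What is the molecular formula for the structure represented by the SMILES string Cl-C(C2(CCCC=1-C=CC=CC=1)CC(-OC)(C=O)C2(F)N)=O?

C16H19ClFNO3

Heavy atoms from the SMILES: 16 C, 1 Cl, 1 F, 1 N, 3 O.
Implicit hydrogens by atom environment:
  5 × C (aromatic): 1 H each → 5
  4 × C: 2 H each → 8
  4 × C: no H
  3 × O: no H
  1 × C: 3 H
  1 × C: 1 H
  1 × C (aromatic): no H
  1 × Cl: no H
  1 × F: no H
  1 × N: 2 H
  Total hydrogens = 19.
Molecular formula: C16H19ClFNO3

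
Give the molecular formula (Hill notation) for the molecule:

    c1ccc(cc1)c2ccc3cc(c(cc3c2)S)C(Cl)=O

Heavy atoms from the SMILES: 17 C, 1 Cl, 1 O, 1 S.
Implicit hydrogens by atom environment:
  10 × C (aromatic): 1 H each → 10
  6 × C (aromatic): no H
  1 × C: no H
  1 × Cl: no H
  1 × O: no H
  1 × S: 1 H
  Total hydrogens = 11.
Molecular formula: C17H11ClOS

C17H11ClOS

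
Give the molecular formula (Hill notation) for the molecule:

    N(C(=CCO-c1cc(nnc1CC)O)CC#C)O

Heavy atoms from the SMILES: 12 C, 3 N, 3 O.
Implicit hydrogens by atom environment:
  3 × C: 2 H each → 6
  3 × C (aromatic): no H
  2 × C: 1 H each → 2
  2 × C: no H
  2 × N (aromatic): no H
  2 × O: 1 H each → 2
  1 × C: 3 H
  1 × C (aromatic): 1 H
  1 × N: 1 H
  1 × O: no H
  Total hydrogens = 15.
Molecular formula: C12H15N3O3

C12H15N3O3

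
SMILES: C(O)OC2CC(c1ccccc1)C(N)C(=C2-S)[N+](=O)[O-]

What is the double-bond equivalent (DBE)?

7

Molecular formula from the SMILES: C13H16N2O4S.
DoU = (2C + 2 + N − H − X)/2 = (2·13 + 2 + 2 − 16 − 0)/2 = 14/2 = 7.
(Structurally: 2 ring(s) + 5 π bond(s) = 7.)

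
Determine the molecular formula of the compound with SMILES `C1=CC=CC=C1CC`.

C8H10

Heavy atoms from the SMILES: 8 C.
Implicit hydrogens by atom environment:
  5 × C (aromatic): 1 H each → 5
  1 × C: 3 H
  1 × C: 2 H
  1 × C (aromatic): no H
  Total hydrogens = 10.
Molecular formula: C8H10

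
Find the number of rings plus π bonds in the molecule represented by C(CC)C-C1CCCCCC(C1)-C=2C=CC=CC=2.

5

Molecular formula from the SMILES: C18H28.
DoU = (2C + 2 + N − H − X)/2 = (2·18 + 2 + 0 − 28 − 0)/2 = 10/2 = 5.
(Structurally: 2 ring(s) + 3 π bond(s) = 5.)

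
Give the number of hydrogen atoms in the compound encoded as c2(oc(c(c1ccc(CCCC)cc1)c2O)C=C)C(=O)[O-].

17

Hydrogens are implicit in SMILES; fill each atom to its normal valence:
  6 × C (aromatic): no H
  4 × C: 2 H each → 8
  4 × C (aromatic): 1 H each → 4
  1 × C: 3 H
  1 × C: 1 H
  1 × C: no H
  1 × O: 1 H
  1 × O (aromatic): no H
  1 × O: no H
  1 × O (charge -1): no H
  Total hydrogens = 17.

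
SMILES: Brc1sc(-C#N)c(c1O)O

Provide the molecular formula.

Heavy atoms from the SMILES: 1 Br, 5 C, 1 N, 2 O, 1 S.
Implicit hydrogens by atom environment:
  4 × C (aromatic): no H
  2 × O: 1 H each → 2
  1 × Br: no H
  1 × C: no H
  1 × N: no H
  1 × S (aromatic): no H
  Total hydrogens = 2.
Molecular formula: C5H2BrNO2S

C5H2BrNO2S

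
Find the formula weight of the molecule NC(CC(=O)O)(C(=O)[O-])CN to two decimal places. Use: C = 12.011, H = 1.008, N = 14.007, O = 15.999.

161.14

Molecular formula: C5H9N2O4-.
M = 5×12.011 + 9×1.008 + 2×14.007 + 4×15.999 = 161.14 g/mol.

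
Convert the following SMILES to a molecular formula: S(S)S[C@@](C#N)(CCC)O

C5H9NOS3

Heavy atoms from the SMILES: 5 C, 1 N, 1 O, 3 S.
Implicit hydrogens by atom environment:
  2 × C: 2 H each → 4
  2 × C: no H
  2 × S: no H
  1 × C: 3 H
  1 × N: no H
  1 × O: 1 H
  1 × S: 1 H
  Total hydrogens = 9.
Molecular formula: C5H9NOS3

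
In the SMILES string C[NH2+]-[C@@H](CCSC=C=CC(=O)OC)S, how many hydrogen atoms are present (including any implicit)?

Hydrogens are implicit in SMILES; fill each atom to its normal valence:
  3 × C: 1 H each → 3
  2 × C: 3 H each → 6
  2 × C: 2 H each → 4
  2 × C: no H
  2 × O: no H
  1 × N (charge +1): 2 H
  1 × S: 1 H
  1 × S: no H
  Total hydrogens = 16.

16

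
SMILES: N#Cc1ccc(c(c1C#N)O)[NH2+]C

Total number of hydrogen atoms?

8

Hydrogens are implicit in SMILES; fill each atom to its normal valence:
  4 × C (aromatic): no H
  2 × C (aromatic): 1 H each → 2
  2 × C: no H
  2 × N: no H
  1 × C: 3 H
  1 × N (charge +1): 2 H
  1 × O: 1 H
  Total hydrogens = 8.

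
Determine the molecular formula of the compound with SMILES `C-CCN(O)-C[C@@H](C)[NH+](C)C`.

C8H21N2O+

Heavy atoms from the SMILES: 8 C, 2 N, 1 O.
Implicit hydrogens by atom environment:
  4 × C: 3 H each → 12
  3 × C: 2 H each → 6
  1 × C: 1 H
  1 × N (charge +1): 1 H
  1 × N: no H
  1 × O: 1 H
  Total hydrogens = 21.
Net charge +1.
Molecular formula: C8H21N2O+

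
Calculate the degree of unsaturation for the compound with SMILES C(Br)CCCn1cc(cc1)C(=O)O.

4

Molecular formula from the SMILES: C9H12BrNO2.
DoU = (2C + 2 + N − H − X)/2 = (2·9 + 2 + 1 − 12 − 1)/2 = 8/2 = 4.
(Structurally: 1 ring(s) + 3 π bond(s) = 4.)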